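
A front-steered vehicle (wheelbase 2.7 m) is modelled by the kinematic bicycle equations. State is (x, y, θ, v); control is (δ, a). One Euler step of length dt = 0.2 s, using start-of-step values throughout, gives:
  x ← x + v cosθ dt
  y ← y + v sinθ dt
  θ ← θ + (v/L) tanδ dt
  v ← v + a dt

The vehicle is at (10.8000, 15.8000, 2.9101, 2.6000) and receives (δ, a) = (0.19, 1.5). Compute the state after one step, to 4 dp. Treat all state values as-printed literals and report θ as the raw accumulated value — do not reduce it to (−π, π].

x' = 10.8000 + 2.6000·cos(2.9101)·0.2 = 10.2939
y' = 15.8000 + 2.6000·sin(2.9101)·0.2 = 15.9193
θ' = 2.9101 + (2.6000/2.7)·tan(0.19)·0.2 = 2.9471
v' = 2.6000 + 1.5000·0.2 = 2.9000

(10.2939, 15.9193, 2.9471, 2.9000)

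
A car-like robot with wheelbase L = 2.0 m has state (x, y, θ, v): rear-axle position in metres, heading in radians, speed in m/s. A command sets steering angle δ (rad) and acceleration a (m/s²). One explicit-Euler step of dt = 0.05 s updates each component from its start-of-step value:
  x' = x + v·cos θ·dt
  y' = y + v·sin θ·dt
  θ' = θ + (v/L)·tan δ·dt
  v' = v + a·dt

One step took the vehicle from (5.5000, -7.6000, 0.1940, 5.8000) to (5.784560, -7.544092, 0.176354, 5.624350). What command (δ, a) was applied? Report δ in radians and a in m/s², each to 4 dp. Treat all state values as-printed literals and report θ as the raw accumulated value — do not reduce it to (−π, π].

a = (v'−v)/dt = (-0.175650)/0.05 = -3.5130
Δθ = θ'−θ = -0.017646;  (v·dt/L) = 5.8000·0.05/2.0 = 0.145000
tan δ = Δθ·L/(v·dt) = -0.121697  →  δ = -0.1211

δ = -0.1211, a = -3.5130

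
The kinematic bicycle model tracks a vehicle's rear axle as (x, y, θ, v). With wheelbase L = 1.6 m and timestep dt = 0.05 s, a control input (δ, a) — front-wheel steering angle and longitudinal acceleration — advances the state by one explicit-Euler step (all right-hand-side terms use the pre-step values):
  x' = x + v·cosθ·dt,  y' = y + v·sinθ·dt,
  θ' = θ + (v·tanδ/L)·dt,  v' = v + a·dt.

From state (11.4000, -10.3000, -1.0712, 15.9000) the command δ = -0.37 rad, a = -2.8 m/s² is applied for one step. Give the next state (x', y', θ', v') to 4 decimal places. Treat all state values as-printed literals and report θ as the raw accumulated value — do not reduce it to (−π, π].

x' = 11.4000 + 15.9000·cos(-1.0712)·0.05 = 11.7809
y' = -10.3000 + 15.9000·sin(-1.0712)·0.05 = -10.9978
θ' = -1.0712 + (15.9000/1.6)·tan(-0.37)·0.05 = -1.2639
v' = 15.9000 − 2.8000·0.05 = 15.7600

(11.7809, -10.9978, -1.2639, 15.7600)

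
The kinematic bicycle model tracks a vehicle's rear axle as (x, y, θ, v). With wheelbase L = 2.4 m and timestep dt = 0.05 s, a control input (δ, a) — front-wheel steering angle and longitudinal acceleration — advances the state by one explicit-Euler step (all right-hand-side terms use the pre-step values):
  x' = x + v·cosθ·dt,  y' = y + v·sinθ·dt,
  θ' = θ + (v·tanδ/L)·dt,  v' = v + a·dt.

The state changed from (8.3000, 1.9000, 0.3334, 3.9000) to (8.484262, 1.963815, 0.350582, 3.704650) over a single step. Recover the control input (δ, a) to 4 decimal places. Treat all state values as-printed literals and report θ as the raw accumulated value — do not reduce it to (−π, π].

δ = 0.2084, a = -3.9070

a = (v'−v)/dt = (-0.195350)/0.05 = -3.9070
Δθ = θ'−θ = 0.017182;  (v·dt/L) = 3.9000·0.05/2.4 = 0.081250
tan δ = Δθ·L/(v·dt) = 0.211471  →  δ = 0.2084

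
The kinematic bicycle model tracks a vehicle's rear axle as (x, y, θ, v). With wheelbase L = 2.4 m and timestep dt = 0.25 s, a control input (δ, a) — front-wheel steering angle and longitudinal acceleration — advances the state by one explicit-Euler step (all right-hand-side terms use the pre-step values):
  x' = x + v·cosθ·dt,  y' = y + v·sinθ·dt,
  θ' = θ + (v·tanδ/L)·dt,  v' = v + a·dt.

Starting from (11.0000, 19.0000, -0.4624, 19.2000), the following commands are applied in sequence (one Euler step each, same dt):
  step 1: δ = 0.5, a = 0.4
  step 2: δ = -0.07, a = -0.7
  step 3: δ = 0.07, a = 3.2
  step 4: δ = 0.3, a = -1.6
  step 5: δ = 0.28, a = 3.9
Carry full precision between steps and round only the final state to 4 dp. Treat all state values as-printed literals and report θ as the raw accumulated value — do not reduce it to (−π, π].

after step 1 (δ=0.5, a=0.4): (15.295925, 16.858733, 0.630205, 19.300000)
after step 2 (δ=-0.07, a=-0.7): (19.194075, 19.702155, 0.489246, 19.125000)
after step 3 (δ=0.07, a=3.2): (23.414426, 21.949152, 0.628927, 19.925000)
after step 4 (δ=0.3, a=-1.6): (27.442560, 24.879508, 1.270961, 19.525000)
after step 5 (δ=0.28, a=3.9): (28.884301, 29.542981, 1.855804, 20.500000)

(28.8843, 29.5430, 1.8558, 20.5000)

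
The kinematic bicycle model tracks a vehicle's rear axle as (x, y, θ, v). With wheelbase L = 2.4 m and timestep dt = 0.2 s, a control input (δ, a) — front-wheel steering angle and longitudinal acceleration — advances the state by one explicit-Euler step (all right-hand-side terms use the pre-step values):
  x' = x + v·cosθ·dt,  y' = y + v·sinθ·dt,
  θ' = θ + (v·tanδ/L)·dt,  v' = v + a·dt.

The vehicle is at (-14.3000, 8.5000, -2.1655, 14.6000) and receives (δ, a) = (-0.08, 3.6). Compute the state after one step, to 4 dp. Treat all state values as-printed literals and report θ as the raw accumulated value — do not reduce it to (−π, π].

x' = -14.3000 + 14.6000·cos(-2.1655)·0.2 = -15.9360
y' = 8.5000 + 14.6000·sin(-2.1655)·0.2 = 6.0813
θ' = -2.1655 + (14.6000/2.4)·tan(-0.08)·0.2 = -2.2630
v' = 14.6000 + 3.6000·0.2 = 15.3200

(-15.9360, 6.0813, -2.2630, 15.3200)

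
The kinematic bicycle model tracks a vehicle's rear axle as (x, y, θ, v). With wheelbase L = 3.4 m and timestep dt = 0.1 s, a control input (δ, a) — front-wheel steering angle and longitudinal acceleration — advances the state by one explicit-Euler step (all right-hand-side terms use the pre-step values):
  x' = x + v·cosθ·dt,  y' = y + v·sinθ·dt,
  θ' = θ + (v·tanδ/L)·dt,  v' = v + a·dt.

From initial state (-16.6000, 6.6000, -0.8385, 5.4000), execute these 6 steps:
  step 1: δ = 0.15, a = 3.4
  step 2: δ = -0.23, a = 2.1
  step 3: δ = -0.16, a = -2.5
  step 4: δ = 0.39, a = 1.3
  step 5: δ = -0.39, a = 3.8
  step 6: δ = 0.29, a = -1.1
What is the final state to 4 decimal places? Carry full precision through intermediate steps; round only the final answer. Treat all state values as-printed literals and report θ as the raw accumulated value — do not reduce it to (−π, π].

after step 1 (δ=0.15, a=3.4): (-16.238967, 6.198434, -0.814496, 5.740000)
after step 2 (δ=-0.23, a=2.1): (-15.845068, 5.780918, -0.854025, 5.950000)
after step 3 (δ=-0.16, a=-2.5): (-15.454181, 5.332329, -0.882266, 5.700000)
after step 4 (δ=0.39, a=1.3): (-15.092001, 4.892186, -0.813354, 5.830000)
after step 5 (δ=-0.39, a=3.8): (-14.691442, 4.468580, -0.883838, 6.210000)
after step 6 (δ=0.29, a=-1.1): (-14.297612, 3.988436, -0.829334, 6.100000)

(-14.2976, 3.9884, -0.8293, 6.1000)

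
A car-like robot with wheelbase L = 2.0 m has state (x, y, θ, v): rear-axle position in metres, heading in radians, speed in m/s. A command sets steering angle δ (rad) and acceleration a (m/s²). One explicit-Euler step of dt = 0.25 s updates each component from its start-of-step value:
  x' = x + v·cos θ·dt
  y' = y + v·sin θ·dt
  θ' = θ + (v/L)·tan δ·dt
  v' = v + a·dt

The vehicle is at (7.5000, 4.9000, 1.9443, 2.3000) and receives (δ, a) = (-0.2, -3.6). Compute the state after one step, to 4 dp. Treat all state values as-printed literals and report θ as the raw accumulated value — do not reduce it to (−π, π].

(7.2902, 5.4354, 1.8860, 1.4000)

x' = 7.5000 + 2.3000·cos(1.9443)·0.25 = 7.2902
y' = 4.9000 + 2.3000·sin(1.9443)·0.25 = 5.4354
θ' = 1.9443 + (2.3000/2.0)·tan(-0.2)·0.25 = 1.8860
v' = 2.3000 − 3.6000·0.25 = 1.4000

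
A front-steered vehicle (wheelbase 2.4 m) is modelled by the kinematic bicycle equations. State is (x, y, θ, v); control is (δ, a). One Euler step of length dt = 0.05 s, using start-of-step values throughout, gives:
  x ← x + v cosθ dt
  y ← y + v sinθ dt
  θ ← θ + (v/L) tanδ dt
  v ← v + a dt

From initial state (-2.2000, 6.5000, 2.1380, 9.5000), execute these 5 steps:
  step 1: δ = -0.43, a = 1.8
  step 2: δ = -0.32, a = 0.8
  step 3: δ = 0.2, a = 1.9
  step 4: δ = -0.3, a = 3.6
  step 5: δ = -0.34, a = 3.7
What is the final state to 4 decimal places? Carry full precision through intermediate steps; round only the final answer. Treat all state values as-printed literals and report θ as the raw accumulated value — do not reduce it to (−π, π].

after step 1 (δ=-0.43, a=1.8): (-2.455206, 6.900618, 2.047231, 9.590000)
after step 2 (δ=-0.32, a=0.8): (-2.675111, 7.326719, 1.981022, 9.630000)
after step 3 (δ=0.2, a=1.9): (-2.867142, 7.768269, 2.021691, 9.725000)
after step 4 (δ=-0.3, a=3.6): (-3.079035, 8.205922, 1.959018, 9.905000)
after step 5 (δ=-0.34, a=3.7): (-3.266509, 8.664317, 1.886023, 10.090000)

(-3.2665, 8.6643, 1.8860, 10.0900)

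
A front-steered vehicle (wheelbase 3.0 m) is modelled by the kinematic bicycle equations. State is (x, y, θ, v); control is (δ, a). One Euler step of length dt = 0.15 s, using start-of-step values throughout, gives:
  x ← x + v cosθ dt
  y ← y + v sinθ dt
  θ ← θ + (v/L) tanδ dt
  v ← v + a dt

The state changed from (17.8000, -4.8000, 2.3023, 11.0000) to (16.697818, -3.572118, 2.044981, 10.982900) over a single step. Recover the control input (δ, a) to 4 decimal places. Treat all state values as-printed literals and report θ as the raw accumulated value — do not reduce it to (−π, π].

a = (v'−v)/dt = (-0.017100)/0.15 = -0.1140
Δθ = θ'−θ = -0.257319;  (v·dt/L) = 11.0000·0.15/3.0 = 0.550000
tan δ = Δθ·L/(v·dt) = -0.467853  →  δ = -0.4376

δ = -0.4376, a = -0.1140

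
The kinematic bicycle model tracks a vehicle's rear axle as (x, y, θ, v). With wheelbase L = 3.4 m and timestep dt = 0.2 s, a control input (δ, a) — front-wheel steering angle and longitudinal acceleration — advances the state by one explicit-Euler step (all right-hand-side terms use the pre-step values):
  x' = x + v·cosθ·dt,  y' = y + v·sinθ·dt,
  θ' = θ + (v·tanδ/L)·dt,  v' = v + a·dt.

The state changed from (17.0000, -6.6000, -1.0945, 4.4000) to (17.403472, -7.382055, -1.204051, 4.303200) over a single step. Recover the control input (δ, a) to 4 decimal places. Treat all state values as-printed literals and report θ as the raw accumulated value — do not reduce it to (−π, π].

a = (v'−v)/dt = (-0.096800)/0.2 = -0.4840
Δθ = θ'−θ = -0.109551;  (v·dt/L) = 4.4000·0.2/3.4 = 0.258824
tan δ = Δθ·L/(v·dt) = -0.423265  →  δ = -0.4004

δ = -0.4004, a = -0.4840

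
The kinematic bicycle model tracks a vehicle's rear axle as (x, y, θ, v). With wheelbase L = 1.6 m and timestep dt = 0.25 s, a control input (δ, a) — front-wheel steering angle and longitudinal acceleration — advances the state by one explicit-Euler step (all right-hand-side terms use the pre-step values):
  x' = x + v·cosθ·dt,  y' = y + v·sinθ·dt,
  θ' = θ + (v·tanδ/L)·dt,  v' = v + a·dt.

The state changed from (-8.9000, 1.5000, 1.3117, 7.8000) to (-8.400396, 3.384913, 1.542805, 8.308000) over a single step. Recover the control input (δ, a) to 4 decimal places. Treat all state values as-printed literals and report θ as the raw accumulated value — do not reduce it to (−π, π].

a = (v'−v)/dt = (0.508000)/0.25 = 2.0320
Δθ = θ'−θ = 0.231105;  (v·dt/L) = 7.8000·0.25/1.6 = 1.218750
tan δ = Δθ·L/(v·dt) = 0.189625  →  δ = 0.1874

δ = 0.1874, a = 2.0320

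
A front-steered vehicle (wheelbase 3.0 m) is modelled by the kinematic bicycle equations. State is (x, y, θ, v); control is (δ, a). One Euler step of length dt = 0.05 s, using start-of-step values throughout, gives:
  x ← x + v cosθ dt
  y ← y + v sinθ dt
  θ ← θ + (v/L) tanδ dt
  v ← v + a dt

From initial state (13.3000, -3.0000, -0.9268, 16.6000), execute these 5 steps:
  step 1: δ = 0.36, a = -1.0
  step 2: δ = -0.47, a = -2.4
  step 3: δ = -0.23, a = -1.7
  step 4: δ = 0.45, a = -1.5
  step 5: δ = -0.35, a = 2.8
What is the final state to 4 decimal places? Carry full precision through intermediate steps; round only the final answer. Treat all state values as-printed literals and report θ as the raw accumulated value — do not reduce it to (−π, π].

after step 1 (δ=0.36, a=-1.0): (13.798329, -3.663753, -0.822662, 16.550000)
after step 2 (δ=-0.47, a=-2.4): (14.361254, -4.270277, -0.962776, 16.430000)
after step 3 (δ=-0.23, a=-1.7): (14.830531, -4.944548, -1.026892, 16.345000)
after step 4 (δ=0.45, a=-1.5): (15.253442, -5.643865, -0.895300, 16.270000)
after step 5 (δ=-0.35, a=2.8): (15.762112, -6.278717, -0.994283, 16.410000)

(15.7621, -6.2787, -0.9943, 16.4100)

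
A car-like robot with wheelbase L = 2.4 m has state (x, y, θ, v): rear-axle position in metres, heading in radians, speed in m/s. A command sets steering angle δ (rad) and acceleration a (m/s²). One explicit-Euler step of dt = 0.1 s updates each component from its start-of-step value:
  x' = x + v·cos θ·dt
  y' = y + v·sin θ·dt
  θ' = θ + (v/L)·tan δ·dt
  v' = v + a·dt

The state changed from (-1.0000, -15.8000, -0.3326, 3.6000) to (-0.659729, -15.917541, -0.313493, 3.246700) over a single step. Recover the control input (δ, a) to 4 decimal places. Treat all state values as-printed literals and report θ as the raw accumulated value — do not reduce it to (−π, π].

a = (v'−v)/dt = (-0.353300)/0.1 = -3.5330
Δθ = θ'−θ = 0.019107;  (v·dt/L) = 3.6000·0.1/2.4 = 0.150000
tan δ = Δθ·L/(v·dt) = 0.127380  →  δ = 0.1267

δ = 0.1267, a = -3.5330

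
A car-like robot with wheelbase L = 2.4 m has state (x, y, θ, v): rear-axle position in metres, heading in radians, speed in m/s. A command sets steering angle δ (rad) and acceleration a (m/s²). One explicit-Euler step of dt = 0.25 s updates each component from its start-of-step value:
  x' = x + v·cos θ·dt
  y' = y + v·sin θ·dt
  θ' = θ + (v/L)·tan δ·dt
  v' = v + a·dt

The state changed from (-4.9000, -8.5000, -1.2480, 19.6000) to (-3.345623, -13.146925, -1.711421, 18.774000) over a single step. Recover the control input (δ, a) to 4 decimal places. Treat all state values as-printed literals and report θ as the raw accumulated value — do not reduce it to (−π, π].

a = (v'−v)/dt = (-0.826000)/0.25 = -3.3040
Δθ = θ'−θ = -0.463421;  (v·dt/L) = 19.6000·0.25/2.4 = 2.041667
tan δ = Δθ·L/(v·dt) = -0.226982  →  δ = -0.2232

δ = -0.2232, a = -3.3040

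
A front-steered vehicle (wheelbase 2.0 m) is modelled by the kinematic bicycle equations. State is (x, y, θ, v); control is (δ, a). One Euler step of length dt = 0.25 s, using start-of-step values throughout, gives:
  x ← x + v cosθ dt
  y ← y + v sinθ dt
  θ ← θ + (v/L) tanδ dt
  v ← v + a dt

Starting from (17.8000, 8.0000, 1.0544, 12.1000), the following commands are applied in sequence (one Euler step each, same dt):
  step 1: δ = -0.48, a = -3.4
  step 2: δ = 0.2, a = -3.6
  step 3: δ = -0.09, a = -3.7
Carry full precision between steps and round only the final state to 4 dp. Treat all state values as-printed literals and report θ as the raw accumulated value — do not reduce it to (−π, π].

(24.2096, 12.7295, 0.4353, 9.4250)

after step 1 (δ=-0.48, a=-3.4): (19.293592, 10.630553, 0.266976, 11.250000)
after step 2 (δ=0.2, a=-3.6): (22.006454, 11.372535, 0.552037, 10.350000)
after step 3 (δ=-0.09, a=-3.7): (24.209602, 12.729479, 0.435284, 9.425000)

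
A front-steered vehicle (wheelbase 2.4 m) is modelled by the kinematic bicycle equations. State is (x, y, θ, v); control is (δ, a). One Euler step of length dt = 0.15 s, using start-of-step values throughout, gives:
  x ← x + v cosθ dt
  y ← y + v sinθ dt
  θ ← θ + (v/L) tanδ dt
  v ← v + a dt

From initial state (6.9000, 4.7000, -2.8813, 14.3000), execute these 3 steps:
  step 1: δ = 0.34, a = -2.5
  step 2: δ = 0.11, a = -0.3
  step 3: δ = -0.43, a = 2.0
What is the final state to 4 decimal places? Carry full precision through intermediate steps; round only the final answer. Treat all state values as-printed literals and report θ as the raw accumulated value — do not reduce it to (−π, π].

(1.4474, 1.7124, -2.8669, 14.1800)

after step 1 (δ=0.34, a=-2.5): (4.827255, 4.147956, -2.565148, 13.925000)
after step 2 (δ=0.11, a=-0.3): (3.076035, 3.009489, -2.469025, 13.880000)
after step 3 (δ=-0.43, a=2.0): (1.447443, 1.712411, -2.866879, 14.180000)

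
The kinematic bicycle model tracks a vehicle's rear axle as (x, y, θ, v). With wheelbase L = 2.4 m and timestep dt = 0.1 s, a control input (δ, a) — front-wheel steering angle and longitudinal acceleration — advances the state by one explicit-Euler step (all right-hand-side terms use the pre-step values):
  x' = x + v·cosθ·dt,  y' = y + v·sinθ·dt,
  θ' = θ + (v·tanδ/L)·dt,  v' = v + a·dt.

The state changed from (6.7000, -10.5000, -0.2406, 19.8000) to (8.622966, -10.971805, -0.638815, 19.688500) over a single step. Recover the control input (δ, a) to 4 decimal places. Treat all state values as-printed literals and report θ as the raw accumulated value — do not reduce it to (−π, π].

δ = -0.4497, a = -1.1150

a = (v'−v)/dt = (-0.111500)/0.1 = -1.1150
Δθ = θ'−θ = -0.398215;  (v·dt/L) = 19.8000·0.1/2.4 = 0.825000
tan δ = Δθ·L/(v·dt) = -0.482685  →  δ = -0.4497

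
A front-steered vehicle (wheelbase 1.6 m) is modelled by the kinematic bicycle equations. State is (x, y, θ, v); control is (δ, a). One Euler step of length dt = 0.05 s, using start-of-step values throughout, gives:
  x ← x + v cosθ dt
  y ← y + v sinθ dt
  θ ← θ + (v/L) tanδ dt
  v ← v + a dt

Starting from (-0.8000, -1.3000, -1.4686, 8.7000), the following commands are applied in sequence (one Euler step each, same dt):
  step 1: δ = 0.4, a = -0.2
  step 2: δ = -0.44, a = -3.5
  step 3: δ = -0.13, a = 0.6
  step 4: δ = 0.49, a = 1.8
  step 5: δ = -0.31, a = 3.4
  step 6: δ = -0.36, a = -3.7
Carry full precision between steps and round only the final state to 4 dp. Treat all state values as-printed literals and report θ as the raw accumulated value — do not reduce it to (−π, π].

after step 1 (δ=0.4, a=-0.2): (-0.755622, -1.732730, -1.353653, 8.690000)
after step 2 (δ=-0.44, a=-3.5): (-0.662013, -2.157027, -1.481499, 8.515000)
after step 3 (δ=-0.13, a=0.6): (-0.624045, -2.581081, -1.516288, 8.545000)
after step 4 (δ=0.49, a=1.8): (-0.600768, -3.007696, -1.373857, 8.635000)
after step 5 (δ=-0.31, a=3.4): (-0.516288, -3.431100, -1.460295, 8.805000)
after step 6 (δ=-0.36, a=-3.7): (-0.467739, -3.868665, -1.563864, 8.620000)

(-0.4677, -3.8687, -1.5639, 8.6200)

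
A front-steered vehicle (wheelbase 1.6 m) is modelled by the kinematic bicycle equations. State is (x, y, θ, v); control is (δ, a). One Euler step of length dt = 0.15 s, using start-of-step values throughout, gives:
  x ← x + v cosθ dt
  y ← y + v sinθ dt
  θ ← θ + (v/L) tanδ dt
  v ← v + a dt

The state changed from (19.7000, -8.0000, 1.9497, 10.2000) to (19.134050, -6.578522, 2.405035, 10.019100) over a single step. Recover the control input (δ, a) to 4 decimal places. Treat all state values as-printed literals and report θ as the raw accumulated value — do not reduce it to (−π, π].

δ = 0.4444, a = -1.2060

a = (v'−v)/dt = (-0.180900)/0.15 = -1.2060
Δθ = θ'−θ = 0.455335;  (v·dt/L) = 10.2000·0.15/1.6 = 0.956250
tan δ = Δθ·L/(v·dt) = 0.476167  →  δ = 0.4444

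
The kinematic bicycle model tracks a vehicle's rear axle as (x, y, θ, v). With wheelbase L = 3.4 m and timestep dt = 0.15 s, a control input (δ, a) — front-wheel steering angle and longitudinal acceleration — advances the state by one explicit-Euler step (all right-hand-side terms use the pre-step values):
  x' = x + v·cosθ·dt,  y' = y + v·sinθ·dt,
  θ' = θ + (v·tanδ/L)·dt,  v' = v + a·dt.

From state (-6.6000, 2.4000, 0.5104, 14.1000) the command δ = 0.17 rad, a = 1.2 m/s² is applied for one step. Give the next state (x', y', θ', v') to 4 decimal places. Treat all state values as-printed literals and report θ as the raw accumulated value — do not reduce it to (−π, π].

x' = -6.6000 + 14.1000·cos(0.5104)·0.15 = -4.7546
y' = 2.4000 + 14.1000·sin(0.5104)·0.15 = 3.4332
θ' = 0.5104 + (14.1000/3.4)·tan(0.17)·0.15 = 0.6172
v' = 14.1000 + 1.2000·0.15 = 14.2800

(-4.7546, 3.4332, 0.6172, 14.2800)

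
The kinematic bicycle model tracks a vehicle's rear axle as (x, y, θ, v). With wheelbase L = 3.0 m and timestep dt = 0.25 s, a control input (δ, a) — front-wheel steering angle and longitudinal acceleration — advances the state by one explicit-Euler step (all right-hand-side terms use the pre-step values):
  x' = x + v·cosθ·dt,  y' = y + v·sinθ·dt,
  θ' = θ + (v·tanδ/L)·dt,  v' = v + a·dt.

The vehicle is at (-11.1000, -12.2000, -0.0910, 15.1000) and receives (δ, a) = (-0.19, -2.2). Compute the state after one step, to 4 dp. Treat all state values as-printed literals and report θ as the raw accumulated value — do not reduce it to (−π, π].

(-7.3406, -12.5431, -0.3330, 14.5500)

x' = -11.1000 + 15.1000·cos(-0.0910)·0.25 = -7.3406
y' = -12.2000 + 15.1000·sin(-0.0910)·0.25 = -12.5431
θ' = -0.0910 + (15.1000/3.0)·tan(-0.19)·0.25 = -0.3330
v' = 15.1000 − 2.2000·0.25 = 14.5500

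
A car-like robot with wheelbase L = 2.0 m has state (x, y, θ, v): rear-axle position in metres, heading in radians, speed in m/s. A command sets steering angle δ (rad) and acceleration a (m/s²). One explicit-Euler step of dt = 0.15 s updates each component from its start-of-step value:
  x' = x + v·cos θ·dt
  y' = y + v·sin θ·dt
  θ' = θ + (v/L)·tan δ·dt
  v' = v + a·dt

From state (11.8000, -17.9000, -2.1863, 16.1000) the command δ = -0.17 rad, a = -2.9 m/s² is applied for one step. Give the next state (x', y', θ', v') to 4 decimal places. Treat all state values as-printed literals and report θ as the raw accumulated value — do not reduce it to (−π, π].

(10.4057, -19.8718, -2.3936, 15.6650)

x' = 11.8000 + 16.1000·cos(-2.1863)·0.15 = 10.4057
y' = -17.9000 + 16.1000·sin(-2.1863)·0.15 = -19.8718
θ' = -2.1863 + (16.1000/2.0)·tan(-0.17)·0.15 = -2.3936
v' = 16.1000 − 2.9000·0.15 = 15.6650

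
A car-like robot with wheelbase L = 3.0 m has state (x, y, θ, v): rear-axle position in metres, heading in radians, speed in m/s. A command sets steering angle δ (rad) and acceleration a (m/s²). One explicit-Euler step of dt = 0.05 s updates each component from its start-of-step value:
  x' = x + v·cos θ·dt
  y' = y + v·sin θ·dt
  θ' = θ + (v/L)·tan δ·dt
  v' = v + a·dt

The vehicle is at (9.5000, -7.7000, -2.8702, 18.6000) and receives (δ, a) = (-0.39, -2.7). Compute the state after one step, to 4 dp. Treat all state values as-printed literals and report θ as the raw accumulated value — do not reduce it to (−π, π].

(8.6040, -7.9493, -2.9976, 18.4650)

x' = 9.5000 + 18.6000·cos(-2.8702)·0.05 = 8.6040
y' = -7.7000 + 18.6000·sin(-2.8702)·0.05 = -7.9493
θ' = -2.8702 + (18.6000/3.0)·tan(-0.39)·0.05 = -2.9976
v' = 18.6000 − 2.7000·0.05 = 18.4650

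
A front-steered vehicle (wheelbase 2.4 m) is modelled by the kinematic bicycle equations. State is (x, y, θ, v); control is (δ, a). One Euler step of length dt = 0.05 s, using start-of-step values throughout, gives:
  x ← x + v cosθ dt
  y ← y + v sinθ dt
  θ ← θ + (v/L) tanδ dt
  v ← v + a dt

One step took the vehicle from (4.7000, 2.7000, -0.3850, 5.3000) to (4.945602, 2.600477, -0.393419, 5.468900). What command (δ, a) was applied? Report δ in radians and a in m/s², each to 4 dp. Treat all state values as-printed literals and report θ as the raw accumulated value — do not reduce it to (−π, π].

δ = -0.0761, a = 3.3780

a = (v'−v)/dt = (0.168900)/0.05 = 3.3780
Δθ = θ'−θ = -0.008419;  (v·dt/L) = 5.3000·0.05/2.4 = 0.110417
tan δ = Δθ·L/(v·dt) = -0.076248  →  δ = -0.0761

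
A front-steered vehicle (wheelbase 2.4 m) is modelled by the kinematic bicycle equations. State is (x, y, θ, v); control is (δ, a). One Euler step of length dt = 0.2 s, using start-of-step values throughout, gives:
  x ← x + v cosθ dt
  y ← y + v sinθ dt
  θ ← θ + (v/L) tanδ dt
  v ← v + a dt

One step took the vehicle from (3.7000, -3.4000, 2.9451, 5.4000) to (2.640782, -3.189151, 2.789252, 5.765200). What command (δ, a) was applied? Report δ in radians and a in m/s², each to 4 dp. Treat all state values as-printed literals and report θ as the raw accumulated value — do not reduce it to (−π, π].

a = (v'−v)/dt = (0.365200)/0.2 = 1.8260
Δθ = θ'−θ = -0.155848;  (v·dt/L) = 5.4000·0.2/2.4 = 0.450000
tan δ = Δθ·L/(v·dt) = -0.346329  →  δ = -0.3334

δ = -0.3334, a = 1.8260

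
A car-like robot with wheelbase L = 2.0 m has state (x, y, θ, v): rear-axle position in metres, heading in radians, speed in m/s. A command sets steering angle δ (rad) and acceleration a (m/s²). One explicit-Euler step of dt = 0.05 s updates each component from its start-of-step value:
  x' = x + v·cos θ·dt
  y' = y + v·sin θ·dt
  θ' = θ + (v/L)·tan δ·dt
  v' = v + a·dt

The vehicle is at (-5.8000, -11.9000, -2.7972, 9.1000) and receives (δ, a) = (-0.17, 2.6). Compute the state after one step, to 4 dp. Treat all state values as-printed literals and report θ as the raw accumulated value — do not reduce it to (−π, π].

(-6.2283, -12.0536, -2.8363, 9.2300)

x' = -5.8000 + 9.1000·cos(-2.7972)·0.05 = -6.2283
y' = -11.9000 + 9.1000·sin(-2.7972)·0.05 = -12.0536
θ' = -2.7972 + (9.1000/2.0)·tan(-0.17)·0.05 = -2.8363
v' = 9.1000 + 2.6000·0.05 = 9.2300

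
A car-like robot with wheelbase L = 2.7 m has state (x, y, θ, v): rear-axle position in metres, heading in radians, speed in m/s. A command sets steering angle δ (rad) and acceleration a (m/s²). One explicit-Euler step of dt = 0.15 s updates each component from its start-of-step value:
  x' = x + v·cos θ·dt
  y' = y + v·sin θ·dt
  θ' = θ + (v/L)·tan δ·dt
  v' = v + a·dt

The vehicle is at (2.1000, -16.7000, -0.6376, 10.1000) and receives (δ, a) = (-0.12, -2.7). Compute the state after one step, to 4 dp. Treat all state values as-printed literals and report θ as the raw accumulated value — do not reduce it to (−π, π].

(3.3173, -17.6018, -0.7053, 9.6950)

x' = 2.1000 + 10.1000·cos(-0.6376)·0.15 = 3.3173
y' = -16.7000 + 10.1000·sin(-0.6376)·0.15 = -17.6018
θ' = -0.6376 + (10.1000/2.7)·tan(-0.12)·0.15 = -0.7053
v' = 10.1000 − 2.7000·0.15 = 9.6950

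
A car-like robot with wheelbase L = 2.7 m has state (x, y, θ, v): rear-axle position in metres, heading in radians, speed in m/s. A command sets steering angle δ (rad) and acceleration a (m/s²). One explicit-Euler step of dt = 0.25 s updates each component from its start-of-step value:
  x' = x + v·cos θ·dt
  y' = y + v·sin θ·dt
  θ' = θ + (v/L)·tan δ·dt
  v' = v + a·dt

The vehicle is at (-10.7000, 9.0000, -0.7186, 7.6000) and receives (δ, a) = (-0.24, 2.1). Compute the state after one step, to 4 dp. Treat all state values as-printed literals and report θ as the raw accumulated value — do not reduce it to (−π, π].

(-9.2698, 7.7492, -0.8908, 8.1250)

x' = -10.7000 + 7.6000·cos(-0.7186)·0.25 = -9.2698
y' = 9.0000 + 7.6000·sin(-0.7186)·0.25 = 7.7492
θ' = -0.7186 + (7.6000/2.7)·tan(-0.24)·0.25 = -0.8908
v' = 7.6000 + 2.1000·0.25 = 8.1250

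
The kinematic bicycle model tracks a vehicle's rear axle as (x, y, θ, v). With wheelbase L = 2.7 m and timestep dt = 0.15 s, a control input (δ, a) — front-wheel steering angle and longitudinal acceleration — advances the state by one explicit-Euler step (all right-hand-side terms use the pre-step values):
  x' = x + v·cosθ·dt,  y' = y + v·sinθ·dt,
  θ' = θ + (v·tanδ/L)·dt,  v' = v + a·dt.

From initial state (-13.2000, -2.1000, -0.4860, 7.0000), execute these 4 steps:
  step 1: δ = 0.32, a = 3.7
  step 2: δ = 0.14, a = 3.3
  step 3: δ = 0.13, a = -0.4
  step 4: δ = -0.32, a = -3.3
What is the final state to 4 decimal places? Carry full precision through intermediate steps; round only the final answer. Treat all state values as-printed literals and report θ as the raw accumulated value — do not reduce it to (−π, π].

after step 1 (δ=0.32, a=3.7): (-12.271581, -2.590447, -0.357126, 7.555000)
after step 2 (δ=0.14, a=3.3): (-11.209833, -2.986613, -0.297978, 8.050000)
after step 3 (δ=0.13, a=-0.4): (-10.055546, -3.341120, -0.239510, 7.990000)
after step 4 (δ=-0.32, a=-3.3): (-8.891257, -3.625436, -0.386610, 7.495000)

(-8.8913, -3.6254, -0.3866, 7.4950)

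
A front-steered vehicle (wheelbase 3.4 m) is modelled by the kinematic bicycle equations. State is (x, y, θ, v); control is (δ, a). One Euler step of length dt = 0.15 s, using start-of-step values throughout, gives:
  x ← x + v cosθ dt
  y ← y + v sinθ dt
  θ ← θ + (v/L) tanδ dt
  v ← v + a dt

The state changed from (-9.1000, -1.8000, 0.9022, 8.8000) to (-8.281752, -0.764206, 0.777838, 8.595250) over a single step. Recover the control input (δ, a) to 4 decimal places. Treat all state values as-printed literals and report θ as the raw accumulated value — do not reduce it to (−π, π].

a = (v'−v)/dt = (-0.204750)/0.15 = -1.3650
Δθ = θ'−θ = -0.124362;  (v·dt/L) = 8.8000·0.15/3.4 = 0.388235
tan δ = Δθ·L/(v·dt) = -0.320326  →  δ = -0.3100

δ = -0.3100, a = -1.3650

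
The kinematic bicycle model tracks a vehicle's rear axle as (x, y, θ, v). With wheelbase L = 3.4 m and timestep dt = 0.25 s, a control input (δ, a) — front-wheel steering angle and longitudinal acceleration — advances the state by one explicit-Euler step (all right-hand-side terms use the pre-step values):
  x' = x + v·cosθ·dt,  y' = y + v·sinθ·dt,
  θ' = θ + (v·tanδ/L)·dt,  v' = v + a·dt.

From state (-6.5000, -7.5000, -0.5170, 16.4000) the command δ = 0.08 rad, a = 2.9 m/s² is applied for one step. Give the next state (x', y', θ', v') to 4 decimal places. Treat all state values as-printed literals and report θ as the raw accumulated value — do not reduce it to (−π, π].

x' = -6.5000 + 16.4000·cos(-0.5170)·0.25 = -2.9358
y' = -7.5000 + 16.4000·sin(-0.5170)·0.25 = -9.5265
θ' = -0.5170 + (16.4000/3.4)·tan(0.08)·0.25 = -0.4203
v' = 16.4000 + 2.9000·0.25 = 17.1250

(-2.9358, -9.5265, -0.4203, 17.1250)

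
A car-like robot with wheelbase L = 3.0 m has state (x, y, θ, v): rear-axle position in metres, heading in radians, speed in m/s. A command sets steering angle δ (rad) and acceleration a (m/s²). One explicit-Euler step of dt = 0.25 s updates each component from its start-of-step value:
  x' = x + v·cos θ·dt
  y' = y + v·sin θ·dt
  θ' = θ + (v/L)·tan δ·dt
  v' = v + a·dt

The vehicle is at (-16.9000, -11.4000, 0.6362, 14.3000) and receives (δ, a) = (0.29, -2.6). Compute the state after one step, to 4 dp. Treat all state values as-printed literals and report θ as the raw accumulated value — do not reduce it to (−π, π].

x' = -16.9000 + 14.3000·cos(0.6362)·0.25 = -14.0244
y' = -11.4000 + 14.3000·sin(0.6362)·0.25 = -9.2759
θ' = 0.6362 + (14.3000/3.0)·tan(0.29)·0.25 = 0.9918
v' = 14.3000 − 2.6000·0.25 = 13.6500

(-14.0244, -9.2759, 0.9918, 13.6500)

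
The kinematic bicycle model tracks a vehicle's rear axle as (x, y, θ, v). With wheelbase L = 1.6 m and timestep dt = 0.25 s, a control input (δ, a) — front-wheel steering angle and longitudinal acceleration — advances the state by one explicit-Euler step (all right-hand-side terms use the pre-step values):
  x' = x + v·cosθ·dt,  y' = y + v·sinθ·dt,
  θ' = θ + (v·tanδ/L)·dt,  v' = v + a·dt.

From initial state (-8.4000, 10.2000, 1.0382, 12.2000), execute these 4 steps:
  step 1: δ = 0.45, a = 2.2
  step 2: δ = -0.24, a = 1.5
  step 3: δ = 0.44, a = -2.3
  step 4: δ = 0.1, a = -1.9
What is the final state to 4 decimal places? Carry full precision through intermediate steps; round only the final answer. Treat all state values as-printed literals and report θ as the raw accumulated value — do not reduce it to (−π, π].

after step 1 (δ=0.45, a=2.2): (-6.851296, 12.827549, 1.959024, 12.750000)
after step 2 (δ=-0.24, a=1.5): (-8.057919, 15.777841, 1.471502, 13.125000)
after step 3 (δ=0.44, a=-2.3): (-7.732645, 19.042928, 2.436970, 12.550000)
after step 4 (δ=0.1, a=-1.9): (-10.122968, 21.075233, 2.633720, 12.075000)

(-10.1230, 21.0752, 2.6337, 12.0750)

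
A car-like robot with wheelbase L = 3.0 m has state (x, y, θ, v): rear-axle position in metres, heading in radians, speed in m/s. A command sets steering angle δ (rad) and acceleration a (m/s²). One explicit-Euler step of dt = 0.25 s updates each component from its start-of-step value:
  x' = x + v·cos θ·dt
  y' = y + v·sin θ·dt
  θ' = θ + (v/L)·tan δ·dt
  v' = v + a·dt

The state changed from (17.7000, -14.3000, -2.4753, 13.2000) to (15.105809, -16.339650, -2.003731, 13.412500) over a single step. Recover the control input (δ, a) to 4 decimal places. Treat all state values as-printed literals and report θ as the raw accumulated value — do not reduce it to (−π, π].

δ = 0.4050, a = 0.8500

a = (v'−v)/dt = (0.212500)/0.25 = 0.8500
Δθ = θ'−θ = 0.471569;  (v·dt/L) = 13.2000·0.25/3.0 = 1.100000
tan δ = Δθ·L/(v·dt) = 0.428699  →  δ = 0.4050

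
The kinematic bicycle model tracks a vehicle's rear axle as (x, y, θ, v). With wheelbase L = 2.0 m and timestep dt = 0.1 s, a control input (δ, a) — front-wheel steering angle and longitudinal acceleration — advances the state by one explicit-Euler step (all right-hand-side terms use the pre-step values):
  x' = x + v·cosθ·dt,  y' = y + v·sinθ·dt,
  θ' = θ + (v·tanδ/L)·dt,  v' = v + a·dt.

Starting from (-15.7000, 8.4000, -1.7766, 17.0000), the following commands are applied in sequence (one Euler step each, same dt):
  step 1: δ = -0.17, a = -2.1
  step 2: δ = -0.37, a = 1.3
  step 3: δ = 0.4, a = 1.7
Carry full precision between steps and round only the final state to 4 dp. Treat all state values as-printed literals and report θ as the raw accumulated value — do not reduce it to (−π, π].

after step 1 (δ=-0.17, a=-2.1): (-16.047402, 6.735875, -1.922508, 16.790000)
after step 2 (δ=-0.37, a=1.3): (-16.625826, 5.159656, -2.248119, 16.920000)
after step 3 (δ=0.4, a=1.7): (-17.686219, 3.841160, -1.890436, 17.090000)

(-17.6862, 3.8412, -1.8904, 17.0900)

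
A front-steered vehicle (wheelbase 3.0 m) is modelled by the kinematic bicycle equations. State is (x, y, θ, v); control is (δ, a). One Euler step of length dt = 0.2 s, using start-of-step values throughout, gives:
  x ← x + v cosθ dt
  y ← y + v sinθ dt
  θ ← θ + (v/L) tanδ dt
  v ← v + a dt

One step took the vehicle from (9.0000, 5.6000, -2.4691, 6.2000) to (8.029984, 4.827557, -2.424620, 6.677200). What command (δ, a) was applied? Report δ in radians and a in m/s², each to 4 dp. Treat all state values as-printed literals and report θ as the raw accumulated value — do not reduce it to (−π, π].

δ = 0.1072, a = 2.3860

a = (v'−v)/dt = (0.477200)/0.2 = 2.3860
Δθ = θ'−θ = 0.044480;  (v·dt/L) = 6.2000·0.2/3.0 = 0.413333
tan δ = Δθ·L/(v·dt) = 0.107613  →  δ = 0.1072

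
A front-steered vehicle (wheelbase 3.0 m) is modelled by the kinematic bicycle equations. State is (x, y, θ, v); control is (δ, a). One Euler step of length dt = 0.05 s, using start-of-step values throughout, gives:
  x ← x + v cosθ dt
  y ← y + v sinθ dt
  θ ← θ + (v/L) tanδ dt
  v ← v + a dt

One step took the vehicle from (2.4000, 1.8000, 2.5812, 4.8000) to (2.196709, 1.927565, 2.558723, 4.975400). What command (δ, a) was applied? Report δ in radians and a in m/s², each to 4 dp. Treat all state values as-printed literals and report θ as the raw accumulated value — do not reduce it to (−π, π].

a = (v'−v)/dt = (0.175400)/0.05 = 3.5080
Δθ = θ'−θ = -0.022477;  (v·dt/L) = 4.8000·0.05/3.0 = 0.080000
tan δ = Δθ·L/(v·dt) = -0.280962  →  δ = -0.2739

δ = -0.2739, a = 3.5080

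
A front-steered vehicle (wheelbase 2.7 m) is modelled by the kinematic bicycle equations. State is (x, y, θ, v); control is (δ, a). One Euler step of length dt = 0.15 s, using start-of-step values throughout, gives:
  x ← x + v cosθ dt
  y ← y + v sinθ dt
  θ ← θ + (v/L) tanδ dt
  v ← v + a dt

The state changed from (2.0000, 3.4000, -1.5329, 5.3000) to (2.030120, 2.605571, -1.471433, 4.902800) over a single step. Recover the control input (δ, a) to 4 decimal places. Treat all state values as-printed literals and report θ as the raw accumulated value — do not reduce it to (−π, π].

a = (v'−v)/dt = (-0.397200)/0.15 = -2.6480
Δθ = θ'−θ = 0.061467;  (v·dt/L) = 5.3000·0.15/2.7 = 0.294444
tan δ = Δθ·L/(v·dt) = 0.208756  →  δ = 0.2058

δ = 0.2058, a = -2.6480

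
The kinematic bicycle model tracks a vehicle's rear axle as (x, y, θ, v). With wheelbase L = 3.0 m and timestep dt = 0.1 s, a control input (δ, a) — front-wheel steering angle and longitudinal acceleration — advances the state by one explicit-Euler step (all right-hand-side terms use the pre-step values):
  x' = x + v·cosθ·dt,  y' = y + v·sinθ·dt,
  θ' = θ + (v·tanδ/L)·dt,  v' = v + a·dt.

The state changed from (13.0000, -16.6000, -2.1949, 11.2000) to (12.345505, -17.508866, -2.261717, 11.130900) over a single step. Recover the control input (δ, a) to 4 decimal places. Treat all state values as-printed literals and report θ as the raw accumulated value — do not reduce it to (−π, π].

δ = -0.1771, a = -0.6910

a = (v'−v)/dt = (-0.069100)/0.1 = -0.6910
Δθ = θ'−θ = -0.066817;  (v·dt/L) = 11.2000·0.1/3.0 = 0.373333
tan δ = Δθ·L/(v·dt) = -0.178974  →  δ = -0.1771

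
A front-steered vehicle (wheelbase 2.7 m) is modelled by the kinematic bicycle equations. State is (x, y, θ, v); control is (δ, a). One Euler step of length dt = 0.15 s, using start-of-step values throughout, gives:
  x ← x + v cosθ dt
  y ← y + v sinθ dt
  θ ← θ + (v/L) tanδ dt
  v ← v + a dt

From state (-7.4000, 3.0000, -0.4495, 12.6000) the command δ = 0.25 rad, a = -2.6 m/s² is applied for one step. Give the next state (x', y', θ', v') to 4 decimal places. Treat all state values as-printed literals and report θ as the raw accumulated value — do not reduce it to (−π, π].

x' = -7.4000 + 12.6000·cos(-0.4495)·0.15 = -5.6977
y' = 3.0000 + 12.6000·sin(-0.4495)·0.15 = 2.1788
θ' = -0.4495 + (12.6000/2.7)·tan(0.25)·0.15 = -0.2708
v' = 12.6000 − 2.6000·0.15 = 12.2100

(-5.6977, 2.1788, -0.2708, 12.2100)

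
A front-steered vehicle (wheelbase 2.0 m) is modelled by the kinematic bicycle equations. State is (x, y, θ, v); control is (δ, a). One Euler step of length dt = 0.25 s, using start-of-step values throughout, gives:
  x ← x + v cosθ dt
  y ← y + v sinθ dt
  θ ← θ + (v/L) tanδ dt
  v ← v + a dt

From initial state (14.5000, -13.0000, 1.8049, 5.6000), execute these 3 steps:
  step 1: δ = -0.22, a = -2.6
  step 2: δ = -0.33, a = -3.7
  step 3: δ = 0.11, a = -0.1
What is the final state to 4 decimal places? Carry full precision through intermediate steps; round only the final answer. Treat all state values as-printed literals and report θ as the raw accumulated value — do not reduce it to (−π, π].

after step 1 (δ=-0.22, a=-2.6): (14.175240, -11.638188, 1.648366, 4.950000)
after step 2 (δ=-0.33, a=-3.7): (14.079344, -10.404410, 1.436429, 4.025000)
after step 3 (δ=0.11, a=-0.1): (14.214144, -9.407230, 1.491997, 4.000000)

(14.2141, -9.4072, 1.4920, 4.0000)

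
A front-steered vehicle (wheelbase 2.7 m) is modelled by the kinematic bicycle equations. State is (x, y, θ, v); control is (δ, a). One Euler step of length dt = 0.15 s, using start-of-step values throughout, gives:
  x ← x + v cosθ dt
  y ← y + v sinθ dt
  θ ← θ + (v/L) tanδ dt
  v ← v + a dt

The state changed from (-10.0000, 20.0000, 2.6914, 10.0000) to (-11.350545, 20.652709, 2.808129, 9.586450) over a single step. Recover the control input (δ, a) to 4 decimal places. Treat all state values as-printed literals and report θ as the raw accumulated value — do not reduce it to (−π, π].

δ = 0.2071, a = -2.7570

a = (v'−v)/dt = (-0.413550)/0.15 = -2.7570
Δθ = θ'−θ = 0.116729;  (v·dt/L) = 10.0000·0.15/2.7 = 0.555556
tan δ = Δθ·L/(v·dt) = 0.210112  →  δ = 0.2071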